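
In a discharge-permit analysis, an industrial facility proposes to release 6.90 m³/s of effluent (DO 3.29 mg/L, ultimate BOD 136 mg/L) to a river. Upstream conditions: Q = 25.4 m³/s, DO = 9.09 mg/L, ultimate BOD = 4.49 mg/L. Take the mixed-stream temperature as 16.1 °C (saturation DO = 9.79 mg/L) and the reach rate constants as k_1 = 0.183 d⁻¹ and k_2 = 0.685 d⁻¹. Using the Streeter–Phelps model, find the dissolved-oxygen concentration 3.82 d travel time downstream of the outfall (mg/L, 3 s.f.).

Mixed DO = (25.4×9.09 + 6.90×3.29)/(25.4+6.90) = 253.6/32.30 = 7.851 mg/L.
Mixed L₀ = (25.4×4.49 + 6.90×136)/(32.30) = 1052/32.30 = 32.58 mg/L.
Initial deficit D₀ = C_s − DO₀ = 9.79 − 7.851 = 1.939 mg/L.
D(3.82) = [0.183×32.58/(0.685−0.183)](e^(−0.183×3.82) − e^(−0.685×3.82)) + 1.939 e^(−0.685×3.82)
= 11.88 × (0.4971 − 0.07304) + 1.939 × 0.07304 = 5.178 mg/L.
DO = 9.79 − 5.178 = 4.612 mg/L.

DO ≈ 4.61 mg/L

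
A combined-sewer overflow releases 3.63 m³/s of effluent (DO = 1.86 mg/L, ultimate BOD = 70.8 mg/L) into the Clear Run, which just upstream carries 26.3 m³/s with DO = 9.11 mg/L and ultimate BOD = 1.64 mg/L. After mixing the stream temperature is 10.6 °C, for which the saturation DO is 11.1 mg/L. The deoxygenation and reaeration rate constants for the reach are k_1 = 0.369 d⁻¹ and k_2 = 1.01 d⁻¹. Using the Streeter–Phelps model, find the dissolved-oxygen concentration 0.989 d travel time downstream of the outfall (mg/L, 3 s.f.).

Mixed DO = (26.3×9.11 + 3.63×1.86)/(26.3+3.63) = 246.3/29.93 = 8.231 mg/L.
Mixed L₀ = (26.3×1.64 + 3.63×70.8)/(29.93) = 300.1/29.93 = 10.03 mg/L.
Initial deficit D₀ = C_s − DO₀ = 11.1 − 8.231 = 2.869 mg/L.
D(0.989) = [0.369×10.03/(1.01−0.369)](e^(−0.369×0.989) − e^(−1.01×0.989)) + 2.869 e^(−1.01×0.989)
= 5.773 × (0.6942 − 0.3683) + 2.869 × 0.3683 = 2.938 mg/L.
DO = 11.1 − 2.938 = 8.162 mg/L.

DO ≈ 8.16 mg/L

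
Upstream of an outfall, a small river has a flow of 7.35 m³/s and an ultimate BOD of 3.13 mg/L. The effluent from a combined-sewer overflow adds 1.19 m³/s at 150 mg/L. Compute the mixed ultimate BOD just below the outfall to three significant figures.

Flow-weighted mixing: C = (Q_r C_r + Q_w C_w)/(Q_r + Q_w)
= (7.35×3.13 + 1.19×150)/(7.35 + 1.19) = 201.5/8.540 = 23.60 mg/L.

23.6 mg/L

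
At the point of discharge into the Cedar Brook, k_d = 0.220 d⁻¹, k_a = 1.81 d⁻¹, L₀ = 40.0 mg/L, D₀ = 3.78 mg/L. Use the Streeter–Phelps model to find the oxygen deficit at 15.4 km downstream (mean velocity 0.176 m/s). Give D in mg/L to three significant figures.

D ≈ 4.15 mg/L

Travel time t = x/v = 15.4 km / (0.176 m/s) = 15400 m / 0.176 m/s = 87500 s = 1.013 d.
k_d L₀/(k_a−k_d) = 0.220×40.0/(1.81−0.220) = 8.800/1.590 = 5.535 mg/L.
e^(−k_d t) = e^(−0.220×1.013) = 0.8003; e^(−k_a t) = e^(−1.81×1.013) = 0.1599.
D = 5.535 × (0.8003 − 0.1599) + 3.78 × 0.1599 = 3.544 + 0.6045 = 4.149 mg/L.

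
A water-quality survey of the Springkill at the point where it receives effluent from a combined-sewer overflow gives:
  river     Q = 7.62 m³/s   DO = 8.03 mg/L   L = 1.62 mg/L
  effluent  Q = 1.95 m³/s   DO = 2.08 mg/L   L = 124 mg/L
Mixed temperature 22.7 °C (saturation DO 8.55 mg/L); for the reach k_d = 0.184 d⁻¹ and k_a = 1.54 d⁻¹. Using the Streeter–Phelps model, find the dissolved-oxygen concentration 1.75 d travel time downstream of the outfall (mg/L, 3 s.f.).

Mixed DO = (7.62×8.03 + 1.95×2.08)/(7.62+1.95) = 65.24/9.570 = 6.818 mg/L.
Mixed L₀ = (7.62×1.62 + 1.95×124)/(9.570) = 254.1/9.570 = 26.56 mg/L.
Initial deficit D₀ = C_s − DO₀ = 8.55 − 6.818 = 1.732 mg/L.
D(1.75) = [0.184×26.56/(1.54−0.184)](e^(−0.184×1.75) − e^(−1.54×1.75)) + 1.732 e^(−1.54×1.75)
= 3.604 × (0.7247 − 0.06754) + 1.732 × 0.06754 = 2.485 mg/L.
DO = 8.55 − 2.485 = 6.065 mg/L.

DO ≈ 6.06 mg/L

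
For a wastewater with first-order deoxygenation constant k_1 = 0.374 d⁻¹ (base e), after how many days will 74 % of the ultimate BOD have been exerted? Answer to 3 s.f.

t ≈ 3.60 d

y/L₀ = 1 − e^(−k_1 t) = 0.74 ⇒ e^(−k_1 t) = 0.260
t = −ln(0.260) / 0.374 = 1.347 / 0.374 = 3.602 d.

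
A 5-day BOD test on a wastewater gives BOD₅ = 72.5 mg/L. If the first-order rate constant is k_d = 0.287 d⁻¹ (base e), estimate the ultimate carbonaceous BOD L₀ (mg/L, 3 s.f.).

BOD₅ = L₀(1 − e^(−5k_d)) ⇒ L₀ = BOD₅ / (1 − e^(−5×0.287))
= 72.5 / (1 − 0.2381) = 72.5 / 0.7619 = 95.16 mg/L.

L₀ ≈ 95.2 mg/L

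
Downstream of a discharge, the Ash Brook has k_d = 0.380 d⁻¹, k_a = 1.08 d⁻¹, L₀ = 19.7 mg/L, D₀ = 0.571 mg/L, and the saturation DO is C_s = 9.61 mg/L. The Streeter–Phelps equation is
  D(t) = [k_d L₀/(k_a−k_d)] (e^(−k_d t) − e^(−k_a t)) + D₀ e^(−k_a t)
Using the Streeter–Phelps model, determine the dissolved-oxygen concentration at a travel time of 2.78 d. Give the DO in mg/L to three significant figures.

k_d L₀/(k_a−k_d) = 0.380×19.7/(1.08−0.380) = 7.486/0.7000 = 10.69 mg/L.
e^(−k_d t) = e^(−0.380×2.780) = 0.3477; e^(−k_a t) = e^(−1.08×2.780) = 0.04967.
D = 10.69 × (0.3477 − 0.04967) + 0.571 × 0.04967 = 3.187 + 0.02836 = 3.216 mg/L.
DO = C_s − D = 9.61 − 3.216 = 6.394 mg/L.

DO ≈ 6.39 mg/L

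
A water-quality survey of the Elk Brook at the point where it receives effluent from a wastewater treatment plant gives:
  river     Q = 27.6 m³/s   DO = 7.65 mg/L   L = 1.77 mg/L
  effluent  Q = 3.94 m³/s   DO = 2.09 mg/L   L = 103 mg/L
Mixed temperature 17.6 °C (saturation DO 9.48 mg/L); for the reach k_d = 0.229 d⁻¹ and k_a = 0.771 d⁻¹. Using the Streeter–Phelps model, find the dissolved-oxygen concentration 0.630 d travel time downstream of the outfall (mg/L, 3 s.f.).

Mixed DO = (27.6×7.65 + 3.94×2.09)/(27.6+3.94) = 219.4/31.54 = 6.955 mg/L.
Mixed L₀ = (27.6×1.77 + 3.94×103)/(31.54) = 454.7/31.54 = 14.42 mg/L.
Initial deficit D₀ = C_s − DO₀ = 9.48 − 6.955 = 2.525 mg/L.
D(0.630) = [0.229×14.42/(0.771−0.229)](e^(−0.229×0.630) − e^(−0.771×0.630)) + 2.525 e^(−0.771×0.630)
= 6.091 × (0.8657 − 0.6152) + 2.525 × 0.6152 = 3.078 mg/L.
DO = 9.48 − 3.078 = 6.402 mg/L.

DO ≈ 6.40 mg/L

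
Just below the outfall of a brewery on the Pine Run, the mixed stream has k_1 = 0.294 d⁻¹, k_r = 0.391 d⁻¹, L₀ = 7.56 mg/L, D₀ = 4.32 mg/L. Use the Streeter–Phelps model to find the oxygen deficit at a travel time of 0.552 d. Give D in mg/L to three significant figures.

k_1 L₀/(k_r−k_1) = 0.294×7.56/(0.391−0.294) = 2.223/0.09700 = 22.91 mg/L.
e^(−k_1 t) = e^(−0.294×0.5520) = 0.8502; e^(−k_r t) = e^(−0.391×0.5520) = 0.8059.
D = 22.91 × (0.8502 − 0.8059) + 4.32 × 0.8059 = 1.016 + 3.481 = 4.497 mg/L.

D ≈ 4.50 mg/L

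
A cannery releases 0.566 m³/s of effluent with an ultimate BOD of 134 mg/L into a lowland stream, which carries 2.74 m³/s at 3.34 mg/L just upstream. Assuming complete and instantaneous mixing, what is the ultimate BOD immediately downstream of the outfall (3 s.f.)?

25.7 mg/L

Flow-weighted mixing: C = (Q_r C_r + Q_w C_w)/(Q_r + Q_w)
= (2.74×3.34 + 0.566×134)/(2.74 + 0.566) = 85.00/3.306 = 25.71 mg/L.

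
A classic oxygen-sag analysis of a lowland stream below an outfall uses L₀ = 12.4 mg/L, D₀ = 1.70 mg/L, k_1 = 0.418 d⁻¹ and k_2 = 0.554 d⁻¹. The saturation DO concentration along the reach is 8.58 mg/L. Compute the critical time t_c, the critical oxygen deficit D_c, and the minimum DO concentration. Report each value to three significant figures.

At the critical point dD/dt = 0, so k_1 L₀ e^(−k_1 t) = k_2 D. Substituting D(t) from the Streeter–Phelps equation and solving for t gives
t_c = ln[(k_2/k_1)(1 − D₀(k_2−k_1)/(k_1 L₀))] / (k_2−k_1).
Here k_2−k_1 = 0.1360 d⁻¹ and 1 − D₀(k_2−k_1)/(k_1 L₀) = 1 − 1.70×0.1360/(0.418×12.4) = 0.9554, so
t_c = ln(1.325 × 0.9554) / 0.1360 = 0.2361 / 0.1360 = 1.736 d.
D_c = (k_1/k_2) L₀ e^(−k_1 t_c) = (0.418/0.554) × 12.4 × e^(−0.418×1.736) = 0.7545 × 12.4 × 0.4841 = 4.529 mg/L.
Minimum DO = C_s − D_c = 8.58 − 4.529 = 4.051 mg/L.

t_c ≈ 1.74 d; D_c ≈ 4.53 mg/L; min DO ≈ 4.05 mg/L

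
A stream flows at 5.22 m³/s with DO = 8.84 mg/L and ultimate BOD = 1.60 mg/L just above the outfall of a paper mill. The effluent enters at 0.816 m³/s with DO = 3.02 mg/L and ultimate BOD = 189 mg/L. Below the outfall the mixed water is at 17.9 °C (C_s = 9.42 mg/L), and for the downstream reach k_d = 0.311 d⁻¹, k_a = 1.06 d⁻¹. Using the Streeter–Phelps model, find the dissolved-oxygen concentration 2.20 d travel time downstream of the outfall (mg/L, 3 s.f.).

Mixed DO = (5.22×8.84 + 0.816×3.02)/(5.22+0.816) = 48.61/6.036 = 8.053 mg/L.
Mixed L₀ = (5.22×1.60 + 0.816×189)/(6.036) = 162.6/6.036 = 26.93 mg/L.
Initial deficit D₀ = C_s − DO₀ = 9.42 − 8.053 = 1.367 mg/L.
D(2.20) = [0.311×26.93/(1.06−0.311)](e^(−0.311×2.20) − e^(−1.06×2.20)) + 1.367 e^(−1.06×2.20)
= 11.18 × (0.5045 − 0.09710) + 1.367 × 0.09710 = 4.689 mg/L.
DO = 9.42 − 4.689 = 4.731 mg/L.

DO ≈ 4.73 mg/L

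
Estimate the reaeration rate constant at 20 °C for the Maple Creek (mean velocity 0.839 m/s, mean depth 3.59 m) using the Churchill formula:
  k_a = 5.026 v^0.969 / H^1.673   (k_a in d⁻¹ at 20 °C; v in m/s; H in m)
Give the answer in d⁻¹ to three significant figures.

k_a ≈ 0.500 d⁻¹

k_a = 5.026 × 0.839^0.969 / 3.59^1.673 = 5.026 × 0.8436 / 8.485 = 0.4997 d⁻¹.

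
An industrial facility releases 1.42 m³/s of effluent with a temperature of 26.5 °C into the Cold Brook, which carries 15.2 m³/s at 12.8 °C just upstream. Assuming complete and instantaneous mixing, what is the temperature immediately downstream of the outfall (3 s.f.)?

14.0 °C

Flow-weighted mixing: C = (Q_r C_r + Q_w C_w)/(Q_r + Q_w)
= (15.2×12.8 + 1.42×26.5)/(15.2 + 1.42) = 232.2/16.62 = 13.97 °C.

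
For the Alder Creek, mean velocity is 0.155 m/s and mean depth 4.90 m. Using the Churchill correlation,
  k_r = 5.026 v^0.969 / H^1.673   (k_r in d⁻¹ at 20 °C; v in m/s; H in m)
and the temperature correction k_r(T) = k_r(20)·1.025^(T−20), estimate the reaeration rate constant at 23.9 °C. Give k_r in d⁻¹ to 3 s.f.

k_r(20) = 5.026 × 0.155^0.969 / 4.90^1.673 = 5.026 × 0.1642 / 14.28 = 0.05780 d⁻¹.
k_r(23.9) = 0.05780 × 1.025^(23.9−20) = 0.05780 × 1.101 = 0.06365 d⁻¹.

k_r ≈ 0.0636 d⁻¹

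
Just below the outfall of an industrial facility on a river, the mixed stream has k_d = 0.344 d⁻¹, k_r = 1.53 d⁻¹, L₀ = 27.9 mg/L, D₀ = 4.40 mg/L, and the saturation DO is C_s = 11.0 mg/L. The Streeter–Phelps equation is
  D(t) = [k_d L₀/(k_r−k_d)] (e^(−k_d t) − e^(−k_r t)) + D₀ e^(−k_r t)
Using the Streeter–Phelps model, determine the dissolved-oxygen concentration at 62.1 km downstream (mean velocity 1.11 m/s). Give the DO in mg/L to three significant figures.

Travel time t = x/v = 62.1 km / (1.11 m/s) = 62100 m / 1.11 m/s = 55950 s = 0.6475 d.
k_d L₀/(k_r−k_d) = 0.344×27.9/(1.53−0.344) = 9.598/1.186 = 8.092 mg/L.
e^(−k_d t) = e^(−0.344×0.6475) = 0.8003; e^(−k_r t) = e^(−1.53×0.6475) = 0.3713.
D = 8.092 × (0.8003 − 0.3713) + 4.40 × 0.3713 = 3.472 + 1.634 = 5.105 mg/L.
DO = C_s − D = 11.0 − 5.105 = 5.895 mg/L.

DO ≈ 5.89 mg/L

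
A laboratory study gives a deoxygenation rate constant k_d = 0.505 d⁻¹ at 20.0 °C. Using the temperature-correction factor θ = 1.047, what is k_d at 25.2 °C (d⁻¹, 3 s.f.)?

k_d ≈ 0.641 d⁻¹

k_d(T₂) = k_d(T₁) · θ^(T₂−T₁) = 0.505 × 1.047^(25.2−20.0)
= 0.505 × 1.047^5.20 = 0.505 × 1.270 = 0.6412 d⁻¹.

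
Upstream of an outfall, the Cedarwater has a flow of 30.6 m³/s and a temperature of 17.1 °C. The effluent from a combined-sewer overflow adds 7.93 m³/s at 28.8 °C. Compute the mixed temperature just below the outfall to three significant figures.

19.5 °C

Flow-weighted mixing: C = (Q_r C_r + Q_w C_w)/(Q_r + Q_w)
= (30.6×17.1 + 7.93×28.8)/(30.6 + 7.93) = 751.6/38.53 = 19.51 °C.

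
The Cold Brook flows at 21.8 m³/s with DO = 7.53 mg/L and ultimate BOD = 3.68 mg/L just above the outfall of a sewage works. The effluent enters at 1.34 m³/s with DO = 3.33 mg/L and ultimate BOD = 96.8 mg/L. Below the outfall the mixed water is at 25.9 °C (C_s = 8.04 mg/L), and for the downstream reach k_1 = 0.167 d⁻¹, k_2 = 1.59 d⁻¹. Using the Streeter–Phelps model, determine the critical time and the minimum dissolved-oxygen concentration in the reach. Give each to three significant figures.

t_c ≈ 0.720 d; minimum DO ≈ 7.20 mg/L

Mixed DO = (21.8×7.53 + 1.34×3.33)/(21.8+1.34) = 168.6/23.14 = 7.287 mg/L.
Mixed L₀ = (21.8×3.68 + 1.34×96.8)/(23.14) = 209.9/23.14 = 9.072 mg/L.
Initial deficit D₀ = C_s − DO₀ = 8.04 − 7.287 = 0.7532 mg/L.
t_c = (1/1.423) ln[(1.59/0.167)(1 − 0.7532×1.423/(0.167×9.072))] = 0.7027 × ln(2.786) = 0.7199 d.
D_c = (0.167/1.59) × 9.072 × e^(−0.167×0.7199) = 0.1050 × 9.072 × 0.8867 = 0.8449 mg/L.
Minimum DO = 8.04 − 0.8449 = 7.195 mg/L.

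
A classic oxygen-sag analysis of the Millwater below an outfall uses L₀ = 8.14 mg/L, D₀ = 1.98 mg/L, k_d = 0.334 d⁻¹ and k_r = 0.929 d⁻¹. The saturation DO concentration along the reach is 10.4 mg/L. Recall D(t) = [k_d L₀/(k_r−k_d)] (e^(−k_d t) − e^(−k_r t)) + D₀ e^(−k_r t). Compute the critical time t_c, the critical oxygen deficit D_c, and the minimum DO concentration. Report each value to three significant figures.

t_c ≈ 0.765 d; D_c ≈ 2.27 mg/L; min DO ≈ 8.13 mg/L

With k_r/k_d = 2.781 and 1 − D₀(k_r−k_d)/(k_d L₀) = 0.5667,
t_c = ln(2.781 × 0.5667) / (0.929 − 0.334) = ln(1.576) / 0.5950 = 0.4550/0.5950 = 0.7647 d.
L(t_c) = L₀ e^(−k_d t_c) = 8.14 × 0.7746 = 6.305 mg/L, and at the critical point k_r D_c = k_d L, so D_c = (0.334/0.929) × 6.305 = 2.267 mg/L.
Minimum DO = C_s − D_c = 10.4 − 2.267 = 8.133 mg/L.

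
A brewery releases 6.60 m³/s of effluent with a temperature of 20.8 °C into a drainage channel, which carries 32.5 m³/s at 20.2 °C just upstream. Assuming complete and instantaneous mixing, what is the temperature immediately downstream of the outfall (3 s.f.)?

Flow-weighted mixing: C = (Q_r C_r + Q_w C_w)/(Q_r + Q_w)
= (32.5×20.2 + 6.60×20.8)/(32.5 + 6.60) = 793.8/39.10 = 20.30 °C.

20.3 °C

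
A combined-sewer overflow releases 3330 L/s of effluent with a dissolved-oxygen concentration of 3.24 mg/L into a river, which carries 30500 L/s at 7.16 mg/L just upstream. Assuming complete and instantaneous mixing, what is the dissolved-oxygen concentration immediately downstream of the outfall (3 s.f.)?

Flow-weighted mixing: C = (Q_r C_r + Q_w C_w)/(Q_r + Q_w)
= (30500×7.16 + 3330×3.24)/(30500 + 3330) = 229200/33830 = 6.774 mg/L.

6.77 mg/L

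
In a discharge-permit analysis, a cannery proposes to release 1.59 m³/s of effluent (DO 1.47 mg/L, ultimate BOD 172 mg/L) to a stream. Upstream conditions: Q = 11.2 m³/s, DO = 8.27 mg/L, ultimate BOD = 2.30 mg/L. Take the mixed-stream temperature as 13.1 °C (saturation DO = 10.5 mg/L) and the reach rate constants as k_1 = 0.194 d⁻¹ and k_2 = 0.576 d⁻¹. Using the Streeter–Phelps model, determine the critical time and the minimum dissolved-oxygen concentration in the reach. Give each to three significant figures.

Mixed DO = (11.2×8.27 + 1.59×1.47)/(11.2+1.59) = 94.96/12.79 = 7.425 mg/L.
Mixed L₀ = (11.2×2.30 + 1.59×172)/(12.79) = 299.2/12.79 = 23.40 mg/L.
Initial deficit D₀ = C_s − DO₀ = 10.5 − 7.425 = 3.075 mg/L.
t_c = (1/0.3820) ln[(0.576/0.194)(1 − 3.075×0.3820/(0.194×23.40))] = 2.618 × ln(2.201) = 2.065 d.
D_c = (0.194/0.576) × 23.40 × e^(−0.194×2.065) = 0.3368 × 23.40 × 0.6699 = 5.279 mg/L.
Minimum DO = 10.5 − 5.279 = 5.221 mg/L.

t_c ≈ 2.06 d; minimum DO ≈ 5.22 mg/L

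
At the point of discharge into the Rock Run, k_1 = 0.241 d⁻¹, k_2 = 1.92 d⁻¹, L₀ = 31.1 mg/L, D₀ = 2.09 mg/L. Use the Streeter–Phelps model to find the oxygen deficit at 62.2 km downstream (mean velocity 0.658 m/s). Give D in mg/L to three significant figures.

Travel time t = x/v = 62.2 km / (0.658 m/s) = 62200 m / 0.658 m/s = 94530 s = 1.094 d.
k_1 L₀/(k_2−k_1) = 0.241×31.1/(1.92−0.241) = 7.495/1.679 = 4.464 mg/L.
e^(−k_1 t) = e^(−0.241×1.094) = 0.7682; e^(−k_2 t) = e^(−1.92×1.094) = 0.1224.
D = 4.464 × (0.7682 − 0.1224) + 2.09 × 0.1224 = 2.883 + 0.2558 = 3.139 mg/L.

D ≈ 3.14 mg/L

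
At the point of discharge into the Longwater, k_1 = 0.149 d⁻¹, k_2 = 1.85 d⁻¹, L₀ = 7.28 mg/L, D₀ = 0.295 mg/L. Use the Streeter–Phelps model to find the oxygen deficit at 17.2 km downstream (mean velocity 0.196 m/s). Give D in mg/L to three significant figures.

Travel time t = x/v = 17.2 km / (0.196 m/s) = 17200 m / 0.196 m/s = 87760 s = 1.016 d.
k_1 L₀/(k_2−k_1) = 0.149×7.28/(1.85−0.149) = 1.085/1.701 = 0.6377 mg/L.
e^(−k_1 t) = e^(−0.149×1.016) = 0.8596; e^(−k_2 t) = e^(−1.85×1.016) = 0.1527.
D = 0.6377 × (0.8596 − 0.1527) + 0.295 × 0.1527 = 0.4507 + 0.04506 = 0.4958 mg/L.

D ≈ 0.496 mg/L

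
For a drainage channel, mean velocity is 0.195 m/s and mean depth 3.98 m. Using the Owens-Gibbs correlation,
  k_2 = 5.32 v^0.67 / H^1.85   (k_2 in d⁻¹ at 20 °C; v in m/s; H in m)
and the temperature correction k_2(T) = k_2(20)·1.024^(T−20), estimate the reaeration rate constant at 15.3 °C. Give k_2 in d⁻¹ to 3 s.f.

k_2(20) = 5.32 × 0.195^0.67 / 3.98^1.85 = 5.32 × 0.3344 / 12.88 = 0.1382 d⁻¹.
k_2(15.3) = 0.1382 × 1.024^(15.3−20) = 0.1382 × 0.8945 = 0.1236 d⁻¹.

k_2 ≈ 0.124 d⁻¹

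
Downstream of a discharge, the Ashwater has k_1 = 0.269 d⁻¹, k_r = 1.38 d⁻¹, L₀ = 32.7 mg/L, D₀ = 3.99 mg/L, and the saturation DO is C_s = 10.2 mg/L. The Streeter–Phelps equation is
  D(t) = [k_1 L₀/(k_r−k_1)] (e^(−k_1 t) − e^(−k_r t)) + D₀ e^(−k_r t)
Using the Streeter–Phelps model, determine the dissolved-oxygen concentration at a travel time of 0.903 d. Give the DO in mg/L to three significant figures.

k_1 L₀/(k_r−k_1) = 0.269×32.7/(1.38−0.269) = 8.796/1.111 = 7.917 mg/L.
e^(−k_1 t) = e^(−0.269×0.9030) = 0.7843; e^(−k_r t) = e^(−1.38×0.9030) = 0.2876.
D = 7.917 × (0.7843 − 0.2876) + 3.99 × 0.2876 = 3.933 + 1.148 = 5.080 mg/L.
DO = C_s − D = 10.2 − 5.080 = 5.120 mg/L.

DO ≈ 5.12 mg/L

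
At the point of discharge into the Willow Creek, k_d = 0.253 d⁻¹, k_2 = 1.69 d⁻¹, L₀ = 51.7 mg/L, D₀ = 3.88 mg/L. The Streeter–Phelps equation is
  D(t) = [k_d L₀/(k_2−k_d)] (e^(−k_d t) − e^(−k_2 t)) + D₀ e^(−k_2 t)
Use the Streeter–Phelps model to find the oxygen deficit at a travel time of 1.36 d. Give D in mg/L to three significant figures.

D ≈ 5.93 mg/L

k_d L₀/(k_2−k_d) = 0.253×51.7/(1.69−0.253) = 13.08/1.437 = 9.102 mg/L.
e^(−k_d t) = e^(−0.253×1.360) = 0.7089; e^(−k_2 t) = e^(−1.69×1.360) = 0.1004.
D = 9.102 × (0.7089 − 0.1004) + 3.88 × 0.1004 = 5.538 + 0.3896 = 5.928 mg/L.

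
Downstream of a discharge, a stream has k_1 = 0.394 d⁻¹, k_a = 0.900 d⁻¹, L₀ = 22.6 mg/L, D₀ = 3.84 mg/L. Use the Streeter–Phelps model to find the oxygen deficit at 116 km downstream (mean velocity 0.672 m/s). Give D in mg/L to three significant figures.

Travel time t = x/v = 116 km / (0.672 m/s) = 116000 m / 0.672 m/s = 172600 s = 1.998 d.
k_1 L₀/(k_a−k_1) = 0.394×22.6/(0.900−0.394) = 8.904/0.5060 = 17.60 mg/L.
e^(−k_1 t) = e^(−0.394×1.998) = 0.4551; e^(−k_a t) = e^(−0.900×1.998) = 0.1656.
D = 17.60 × (0.4551 − 0.1656) + 3.84 × 0.1656 = 5.095 + 0.6359 = 5.731 mg/L.

D ≈ 5.73 mg/L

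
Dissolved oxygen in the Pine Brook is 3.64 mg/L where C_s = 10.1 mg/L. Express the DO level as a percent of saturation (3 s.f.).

36.0 % saturation

% saturation = C/C_s × 100 = 3.64/10.1 × 100 = 36.0 %.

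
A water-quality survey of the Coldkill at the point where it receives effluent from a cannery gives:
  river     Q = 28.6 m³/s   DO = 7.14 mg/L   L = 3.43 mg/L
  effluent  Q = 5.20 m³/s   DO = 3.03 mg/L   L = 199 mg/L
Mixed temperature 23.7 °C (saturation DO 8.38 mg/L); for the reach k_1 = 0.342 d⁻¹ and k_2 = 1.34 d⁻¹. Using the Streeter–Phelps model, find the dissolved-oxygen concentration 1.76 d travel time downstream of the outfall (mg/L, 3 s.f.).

DO ≈ 3.00 mg/L

Mixed DO = (28.6×7.14 + 5.20×3.03)/(28.6+5.20) = 220.0/33.80 = 6.508 mg/L.
Mixed L₀ = (28.6×3.43 + 5.20×199)/(33.80) = 1133/33.80 = 33.52 mg/L.
Initial deficit D₀ = C_s − DO₀ = 8.38 − 6.508 = 1.872 mg/L.
D(1.76) = [0.342×33.52/(1.34−0.342)](e^(−0.342×1.76) − e^(−1.34×1.76)) + 1.872 e^(−1.34×1.76)
= 11.49 × (0.5478 − 0.09457) + 1.872 × 0.09457 = 5.382 mg/L.
DO = 8.38 − 5.382 = 2.998 mg/L.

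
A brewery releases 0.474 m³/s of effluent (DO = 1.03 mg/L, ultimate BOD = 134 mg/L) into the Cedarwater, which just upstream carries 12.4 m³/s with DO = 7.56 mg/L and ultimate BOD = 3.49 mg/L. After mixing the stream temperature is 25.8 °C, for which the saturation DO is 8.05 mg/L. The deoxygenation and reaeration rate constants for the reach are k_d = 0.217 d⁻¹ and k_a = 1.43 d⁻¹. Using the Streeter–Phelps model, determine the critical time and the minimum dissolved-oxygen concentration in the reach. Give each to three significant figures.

t_c ≈ 0.996 d; minimum DO ≈ 7.04 mg/L

Mixed DO = (12.4×7.56 + 0.474×1.03)/(12.4+0.474) = 94.23/12.87 = 7.320 mg/L.
Mixed L₀ = (12.4×3.49 + 0.474×134)/(12.87) = 106.8/12.87 = 8.295 mg/L.
Initial deficit D₀ = C_s − DO₀ = 8.05 − 7.320 = 0.7304 mg/L.
t_c = (1/1.213) ln[(1.43/0.217)(1 − 0.7304×1.213/(0.217×8.295))] = 0.8244 × ln(3.346) = 0.9957 d.
D_c = (0.217/1.43) × 8.295 × e^(−0.217×0.9957) = 0.1517 × 8.295 × 0.8057 = 1.014 mg/L.
Minimum DO = 8.05 − 1.014 = 7.036 mg/L.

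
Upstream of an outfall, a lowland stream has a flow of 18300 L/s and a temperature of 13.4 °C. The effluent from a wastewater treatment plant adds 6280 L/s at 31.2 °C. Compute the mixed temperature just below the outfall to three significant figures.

17.9 °C

Flow-weighted mixing: C = (Q_r C_r + Q_w C_w)/(Q_r + Q_w)
= (18300×13.4 + 6280×31.2)/(18300 + 6280) = 441200/24580 = 17.95 °C.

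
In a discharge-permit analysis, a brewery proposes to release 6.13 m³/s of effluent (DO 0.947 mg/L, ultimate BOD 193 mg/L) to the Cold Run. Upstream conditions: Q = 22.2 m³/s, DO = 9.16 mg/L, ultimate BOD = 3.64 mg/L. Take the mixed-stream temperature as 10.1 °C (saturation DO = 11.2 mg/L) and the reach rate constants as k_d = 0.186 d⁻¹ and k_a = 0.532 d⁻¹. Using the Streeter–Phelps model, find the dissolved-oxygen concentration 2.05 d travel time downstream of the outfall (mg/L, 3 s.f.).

Mixed DO = (22.2×9.16 + 6.13×0.947)/(22.2+6.13) = 209.2/28.33 = 7.383 mg/L.
Mixed L₀ = (22.2×3.64 + 6.13×193)/(28.33) = 1264/28.33 = 44.61 mg/L.
Initial deficit D₀ = C_s − DO₀ = 11.2 − 7.383 = 3.817 mg/L.
D(2.05) = [0.186×44.61/(0.532−0.186)](e^(−0.186×2.05) − e^(−0.532×2.05)) + 3.817 e^(−0.532×2.05)
= 23.98 × (0.6830 − 0.3360) + 3.817 × 0.3360 = 9.604 mg/L.
DO = 11.2 − 9.604 = 1.596 mg/L.

DO ≈ 1.60 mg/L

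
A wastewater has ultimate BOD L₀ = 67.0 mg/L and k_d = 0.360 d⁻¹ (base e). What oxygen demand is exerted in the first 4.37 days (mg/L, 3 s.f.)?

y_t = L₀(1 − e^(−k_d t)) = 67.0 × (1 − e^(−0.360×4.37))
= 67.0 × (1 − 0.2074) = 67.0 × 0.7926 = 53.11 mg/L.

y ≈ 53.1 mg/L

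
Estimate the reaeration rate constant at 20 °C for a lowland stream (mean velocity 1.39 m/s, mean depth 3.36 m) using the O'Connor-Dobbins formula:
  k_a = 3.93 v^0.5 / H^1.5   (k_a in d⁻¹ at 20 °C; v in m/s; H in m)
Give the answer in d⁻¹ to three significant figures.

k_a ≈ 0.752 d⁻¹

k_a = 3.93 × 1.39^0.5 / 3.36^1.5 = 3.93 × 1.179 / 6.159 = 0.7523 d⁻¹.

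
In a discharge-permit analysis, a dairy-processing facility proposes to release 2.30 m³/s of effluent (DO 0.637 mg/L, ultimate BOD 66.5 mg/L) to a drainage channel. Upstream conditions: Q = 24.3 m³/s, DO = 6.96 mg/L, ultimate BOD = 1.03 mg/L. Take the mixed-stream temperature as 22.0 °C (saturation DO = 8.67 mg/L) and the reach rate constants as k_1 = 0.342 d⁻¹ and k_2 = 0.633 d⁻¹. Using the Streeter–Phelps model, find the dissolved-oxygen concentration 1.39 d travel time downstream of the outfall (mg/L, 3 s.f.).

Mixed DO = (24.3×6.96 + 2.30×0.637)/(24.3+2.30) = 170.6/26.60 = 6.413 mg/L.
Mixed L₀ = (24.3×1.03 + 2.30×66.5)/(26.60) = 178.0/26.60 = 6.691 mg/L.
Initial deficit D₀ = C_s − DO₀ = 8.67 − 6.413 = 2.257 mg/L.
D(1.39) = [0.342×6.691/(0.633−0.342)](e^(−0.342×1.39) − e^(−0.633×1.39)) + 2.257 e^(−0.633×1.39)
= 7.864 × (0.6216 − 0.4148) + 2.257 × 0.4148 = 2.562 mg/L.
DO = 8.67 − 2.562 = 6.108 mg/L.

DO ≈ 6.11 mg/L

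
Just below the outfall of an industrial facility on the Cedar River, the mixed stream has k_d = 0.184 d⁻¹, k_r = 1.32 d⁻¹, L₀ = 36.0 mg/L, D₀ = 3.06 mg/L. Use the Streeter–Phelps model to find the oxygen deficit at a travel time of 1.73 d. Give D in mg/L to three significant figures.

k_d L₀/(k_r−k_d) = 0.184×36.0/(1.32−0.184) = 6.624/1.136 = 5.831 mg/L.
e^(−k_d t) = e^(−0.184×1.730) = 0.7274; e^(−k_r t) = e^(−1.32×1.730) = 0.1019.
D = 5.831 × (0.7274 − 0.1019) + 3.06 × 0.1019 = 3.647 + 0.3119 = 3.959 mg/L.

D ≈ 3.96 mg/L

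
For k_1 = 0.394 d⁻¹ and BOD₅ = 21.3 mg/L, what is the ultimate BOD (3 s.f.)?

L₀ ≈ 24.8 mg/L

BOD₅ = L₀(1 − e^(−5k_1)) ⇒ L₀ = BOD₅ / (1 − e^(−5×0.394))
= 21.3 / (1 − 0.1395) = 21.3 / 0.8605 = 24.75 mg/L.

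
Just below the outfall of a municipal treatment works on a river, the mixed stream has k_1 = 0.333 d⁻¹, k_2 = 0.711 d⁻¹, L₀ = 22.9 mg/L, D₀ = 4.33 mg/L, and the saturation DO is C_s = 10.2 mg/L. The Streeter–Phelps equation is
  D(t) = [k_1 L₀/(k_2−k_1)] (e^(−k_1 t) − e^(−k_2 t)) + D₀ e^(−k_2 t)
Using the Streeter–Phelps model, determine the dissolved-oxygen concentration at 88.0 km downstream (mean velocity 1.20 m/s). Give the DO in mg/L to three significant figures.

DO ≈ 3.66 mg/L

Travel time t = x/v = 88.0 km / (1.20 m/s) = 88000 m / 1.20 m/s = 73330 s = 0.8488 d.
k_1 L₀/(k_2−k_1) = 0.333×22.9/(0.711−0.333) = 7.626/0.3780 = 20.17 mg/L.
e^(−k_1 t) = e^(−0.333×0.8488) = 0.7538; e^(−k_2 t) = e^(−0.711×0.8488) = 0.5469.
D = 20.17 × (0.7538 − 0.5469) + 4.33 × 0.5469 = 4.174 + 2.368 = 6.542 mg/L.
DO = C_s − D = 10.2 − 6.542 = 3.658 mg/L.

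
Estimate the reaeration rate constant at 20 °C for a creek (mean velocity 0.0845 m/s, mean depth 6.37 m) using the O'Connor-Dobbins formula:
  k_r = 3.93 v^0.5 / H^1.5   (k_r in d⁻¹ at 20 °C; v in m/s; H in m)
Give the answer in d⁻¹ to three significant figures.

k_r = 3.93 × 0.0845^0.5 / 6.37^1.5 = 3.93 × 0.2907 / 16.08 = 0.07106 d⁻¹.

k_r ≈ 0.0711 d⁻¹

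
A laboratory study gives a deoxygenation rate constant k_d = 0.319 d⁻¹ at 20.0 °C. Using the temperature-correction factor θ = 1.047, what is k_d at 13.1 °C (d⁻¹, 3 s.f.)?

k_d ≈ 0.232 d⁻¹

k_d(T₂) = k_d(T₁) · θ^(T₂−T₁) = 0.319 × 1.047^(13.1−20.0)
= 0.319 × 1.047^-6.90 = 0.319 × 0.7284 = 0.2324 d⁻¹.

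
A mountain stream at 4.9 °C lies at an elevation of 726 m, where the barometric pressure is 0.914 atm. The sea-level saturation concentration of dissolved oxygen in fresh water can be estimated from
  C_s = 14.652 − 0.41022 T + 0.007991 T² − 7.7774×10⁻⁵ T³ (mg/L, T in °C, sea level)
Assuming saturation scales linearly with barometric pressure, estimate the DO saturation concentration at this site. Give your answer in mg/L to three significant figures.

C_s ≈ 11.7 mg/L

At sea level: C_s = 14.652 − 0.41022×4.9 + 0.007991×4.9² − 7.7774×10⁻⁵×4.9³ = 12.82 mg/L.
Pressure correction: C_s' = 12.82 × 0.914 = 11.72 mg/L.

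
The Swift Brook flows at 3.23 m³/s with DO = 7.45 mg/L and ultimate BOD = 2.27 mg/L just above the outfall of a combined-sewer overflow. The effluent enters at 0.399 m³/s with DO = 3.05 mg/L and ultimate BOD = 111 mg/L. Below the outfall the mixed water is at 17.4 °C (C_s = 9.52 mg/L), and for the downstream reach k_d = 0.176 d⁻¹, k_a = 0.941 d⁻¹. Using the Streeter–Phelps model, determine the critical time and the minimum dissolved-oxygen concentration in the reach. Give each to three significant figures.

t_c ≈ 0.210 d; minimum DO ≈ 6.96 mg/L

Mixed DO = (3.23×7.45 + 0.399×3.05)/(3.23+0.399) = 25.28/3.629 = 6.966 mg/L.
Mixed L₀ = (3.23×2.27 + 0.399×111)/(3.629) = 51.62/3.629 = 14.22 mg/L.
Initial deficit D₀ = C_s − DO₀ = 9.52 − 6.966 = 2.554 mg/L.
t_c = (1/0.7650) ln[(0.941/0.176)(1 − 2.554×0.7650/(0.176×14.22))] = 1.307 × ln(1.174) = 0.2101 d.
D_c = (0.176/0.941) × 14.22 × e^(−0.176×0.2101) = 0.1870 × 14.22 × 0.9637 = 2.564 mg/L.
Minimum DO = 9.52 − 2.564 = 6.956 mg/L.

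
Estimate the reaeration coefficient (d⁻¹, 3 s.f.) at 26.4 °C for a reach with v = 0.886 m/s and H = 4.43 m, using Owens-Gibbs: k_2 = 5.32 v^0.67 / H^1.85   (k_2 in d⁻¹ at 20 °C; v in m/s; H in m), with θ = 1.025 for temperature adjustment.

k_2 ≈ 0.366 d⁻¹

k_2(20) = 5.32 × 0.886^0.67 / 4.43^1.85 = 5.32 × 0.9221 / 15.70 = 0.3125 d⁻¹.
k_2(26.4) = 0.3125 × 1.025^(26.4−20) = 0.3125 × 1.171 = 0.3660 d⁻¹.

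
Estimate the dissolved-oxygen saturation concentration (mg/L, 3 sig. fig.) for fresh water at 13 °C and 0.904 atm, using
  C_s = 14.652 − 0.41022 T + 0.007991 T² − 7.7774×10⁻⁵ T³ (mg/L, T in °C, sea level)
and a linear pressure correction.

At sea level: C_s = 14.652 − 0.41022×13 + 0.007991×13² − 7.7774×10⁻⁵×13³ = 10.50 mg/L.
Pressure correction: C_s' = 10.50 × 0.904 = 9.491 mg/L.

C_s ≈ 9.49 mg/L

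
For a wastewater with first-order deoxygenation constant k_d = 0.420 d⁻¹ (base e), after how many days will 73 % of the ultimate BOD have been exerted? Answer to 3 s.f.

y/L₀ = 1 − e^(−k_d t) = 0.73 ⇒ e^(−k_d t) = 0.270
t = −ln(0.270) / 0.420 = 1.309 / 0.420 = 3.117 d.

t ≈ 3.12 d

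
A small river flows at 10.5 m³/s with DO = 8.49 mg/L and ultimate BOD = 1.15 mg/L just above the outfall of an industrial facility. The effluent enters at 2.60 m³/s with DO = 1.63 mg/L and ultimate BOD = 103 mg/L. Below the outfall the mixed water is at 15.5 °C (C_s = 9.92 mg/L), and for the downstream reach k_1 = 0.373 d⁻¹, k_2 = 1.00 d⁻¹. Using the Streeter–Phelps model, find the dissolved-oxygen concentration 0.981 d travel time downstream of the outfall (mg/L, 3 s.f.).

Mixed DO = (10.5×8.49 + 2.60×1.63)/(10.5+2.60) = 93.38/13.10 = 7.128 mg/L.
Mixed L₀ = (10.5×1.15 + 2.60×103)/(13.10) = 279.9/13.10 = 21.36 mg/L.
Initial deficit D₀ = C_s − DO₀ = 9.92 − 7.128 = 2.792 mg/L.
D(0.981) = [0.373×21.36/(1.00−0.373)](e^(−0.373×0.981) − e^(−1.00×0.981)) + 2.792 e^(−1.00×0.981)
= 12.71 × (0.6936 − 0.3749) + 2.792 × 0.3749 = 5.096 mg/L.
DO = 9.92 − 5.096 = 4.824 mg/L.

DO ≈ 4.82 mg/L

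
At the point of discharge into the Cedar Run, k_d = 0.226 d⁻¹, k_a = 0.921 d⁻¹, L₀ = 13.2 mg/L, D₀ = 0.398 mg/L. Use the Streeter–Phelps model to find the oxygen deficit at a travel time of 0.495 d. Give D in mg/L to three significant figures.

D ≈ 1.37 mg/L

k_d L₀/(k_a−k_d) = 0.226×13.2/(0.921−0.226) = 2.983/0.6950 = 4.292 mg/L.
e^(−k_d t) = e^(−0.226×0.4950) = 0.8942; e^(−k_a t) = e^(−0.921×0.4950) = 0.6339.
D = 4.292 × (0.8942 − 0.6339) + 0.398 × 0.6339 = 1.117 + 0.2523 = 1.370 mg/L.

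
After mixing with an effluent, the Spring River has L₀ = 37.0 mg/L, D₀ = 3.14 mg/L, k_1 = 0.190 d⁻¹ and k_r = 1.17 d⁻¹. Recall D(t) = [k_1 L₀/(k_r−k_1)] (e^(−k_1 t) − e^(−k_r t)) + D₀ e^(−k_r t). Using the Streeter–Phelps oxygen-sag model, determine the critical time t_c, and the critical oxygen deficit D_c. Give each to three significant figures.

At the critical point dD/dt = 0, so k_1 L₀ e^(−k_1 t) = k_r D. Substituting D(t) from the Streeter–Phelps equation and solving for t gives
t_c = ln[(k_r/k_1)(1 − D₀(k_r−k_1)/(k_1 L₀))] / (k_r−k_1).
Here k_r−k_1 = 0.9800 d⁻¹ and 1 − D₀(k_r−k_1)/(k_1 L₀) = 1 − 3.14×0.9800/(0.190×37.0) = 0.5623, so
t_c = ln(6.158 × 0.5623) / 0.9800 = 1.242 / 0.9800 = 1.267 d.
L(t_c) = L₀ e^(−k_1 t_c) = 37.0 × 0.7860 = 29.08 mg/L, and at the critical point k_r D_c = k_1 L, so D_c = (0.190/1.17) × 29.08 = 4.723 mg/L.

t_c ≈ 1.27 d; D_c ≈ 4.72 mg/L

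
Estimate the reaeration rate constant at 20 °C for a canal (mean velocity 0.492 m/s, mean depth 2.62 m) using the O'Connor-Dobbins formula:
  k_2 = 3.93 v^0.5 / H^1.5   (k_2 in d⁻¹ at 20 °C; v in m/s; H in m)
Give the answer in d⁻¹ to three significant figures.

k_2 ≈ 0.650 d⁻¹

k_2 = 3.93 × 0.492^0.5 / 2.62^1.5 = 3.93 × 0.7014 / 4.241 = 0.6500 d⁻¹.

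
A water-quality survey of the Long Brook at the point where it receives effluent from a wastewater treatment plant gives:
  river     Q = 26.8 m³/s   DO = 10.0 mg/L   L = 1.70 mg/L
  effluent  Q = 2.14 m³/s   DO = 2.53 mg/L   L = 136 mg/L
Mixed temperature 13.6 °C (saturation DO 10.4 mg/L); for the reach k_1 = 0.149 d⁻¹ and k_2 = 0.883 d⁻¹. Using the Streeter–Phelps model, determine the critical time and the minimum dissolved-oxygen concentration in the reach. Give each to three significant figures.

t_c ≈ 1.72 d; minimum DO ≈ 8.88 mg/L

Mixed DO = (26.8×10.0 + 2.14×2.53)/(26.8+2.14) = 273.4/28.94 = 9.448 mg/L.
Mixed L₀ = (26.8×1.70 + 2.14×136)/(28.94) = 336.6/28.94 = 11.63 mg/L.
Initial deficit D₀ = C_s − DO₀ = 10.4 − 9.448 = 0.9524 mg/L.
t_c = (1/0.7340) ln[(0.883/0.149)(1 − 0.9524×0.7340/(0.149×11.63))] = 1.362 × ln(3.536) = 1.721 d.
D_c = (0.149/0.883) × 11.63 × e^(−0.149×1.721) = 0.1687 × 11.63 × 0.7739 = 1.519 mg/L.
Minimum DO = 10.4 − 1.519 = 8.881 mg/L.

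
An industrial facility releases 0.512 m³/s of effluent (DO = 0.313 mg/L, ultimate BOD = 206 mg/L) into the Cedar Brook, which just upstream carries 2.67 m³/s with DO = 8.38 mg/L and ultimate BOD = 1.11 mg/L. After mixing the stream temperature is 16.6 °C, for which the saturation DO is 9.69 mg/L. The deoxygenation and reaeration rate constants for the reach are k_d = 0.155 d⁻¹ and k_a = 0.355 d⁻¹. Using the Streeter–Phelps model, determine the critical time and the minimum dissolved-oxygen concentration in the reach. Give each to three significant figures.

Mixed DO = (2.67×8.38 + 0.512×0.313)/(2.67+0.512) = 22.53/3.182 = 7.082 mg/L.
Mixed L₀ = (2.67×1.11 + 0.512×206)/(3.182) = 108.4/3.182 = 34.08 mg/L.
Initial deficit D₀ = C_s − DO₀ = 9.69 − 7.082 = 2.608 mg/L.
t_c = (1/0.2000) ln[(0.355/0.155)(1 − 2.608×0.2000/(0.155×34.08))] = 5.000 × ln(2.064) = 3.624 d.
D_c = (0.155/0.355) × 34.08 × e^(−0.155×3.624) = 0.4366 × 34.08 × 0.5703 = 8.485 mg/L.
Minimum DO = 9.69 − 8.485 = 1.205 mg/L.

t_c ≈ 3.62 d; minimum DO ≈ 1.21 mg/L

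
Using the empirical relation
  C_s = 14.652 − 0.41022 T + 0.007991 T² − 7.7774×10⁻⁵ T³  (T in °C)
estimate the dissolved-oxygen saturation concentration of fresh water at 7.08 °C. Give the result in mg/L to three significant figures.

C_s = 14.652 − 0.41022×7.08 + 0.007991×7.08² − 7.7774×10⁻⁵×7.08³ = 12.12 mg/L.

C_s ≈ 12.1 mg/L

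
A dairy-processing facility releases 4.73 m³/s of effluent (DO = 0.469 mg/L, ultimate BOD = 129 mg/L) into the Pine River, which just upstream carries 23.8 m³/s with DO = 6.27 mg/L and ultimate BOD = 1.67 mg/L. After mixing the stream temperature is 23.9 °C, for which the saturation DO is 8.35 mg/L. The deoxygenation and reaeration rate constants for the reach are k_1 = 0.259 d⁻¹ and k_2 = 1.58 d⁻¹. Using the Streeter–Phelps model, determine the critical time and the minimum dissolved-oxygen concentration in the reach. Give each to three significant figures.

Mixed DO = (23.8×6.27 + 4.73×0.469)/(23.8+4.73) = 151.4/28.53 = 5.308 mg/L.
Mixed L₀ = (23.8×1.67 + 4.73×129)/(28.53) = 649.9/28.53 = 22.78 mg/L.
Initial deficit D₀ = C_s − DO₀ = 8.35 − 5.308 = 3.042 mg/L.
t_c = (1/1.321) ln[(1.58/0.259)(1 − 3.042×1.321/(0.259×22.78))] = 0.7570 × ln(1.946) = 0.5039 d.
D_c = (0.259/1.58) × 22.78 × e^(−0.259×0.5039) = 0.1639 × 22.78 × 0.8776 = 3.277 mg/L.
Minimum DO = 8.35 − 3.277 = 5.073 mg/L.

t_c ≈ 0.504 d; minimum DO ≈ 5.07 mg/L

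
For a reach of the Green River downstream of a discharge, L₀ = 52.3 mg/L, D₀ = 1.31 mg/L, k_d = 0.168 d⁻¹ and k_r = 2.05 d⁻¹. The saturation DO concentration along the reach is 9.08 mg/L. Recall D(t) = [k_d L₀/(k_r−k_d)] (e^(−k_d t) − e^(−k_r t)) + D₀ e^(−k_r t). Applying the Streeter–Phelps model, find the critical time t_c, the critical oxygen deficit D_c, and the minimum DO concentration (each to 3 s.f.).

At the critical point dD/dt = 0, so k_d L₀ e^(−k_d t) = k_r D. Substituting D(t) from the Streeter–Phelps equation and solving for t gives
t_c = ln[(k_r/k_d)(1 − D₀(k_r−k_d)/(k_d L₀))] / (k_r−k_d).
Here k_r−k_d = 1.882 d⁻¹ and 1 − D₀(k_r−k_d)/(k_d L₀) = 1 − 1.31×1.882/(0.168×52.3) = 0.7194, so
t_c = ln(12.20 × 0.7194) / 1.882 = 2.172 / 1.882 = 1.154 d.
L(t_c) = L₀ e^(−k_d t_c) = 52.3 × 0.8237 = 43.08 mg/L, and at the critical point k_r D_c = k_d L, so D_c = (0.168/2.05) × 43.08 = 3.531 mg/L.
Minimum DO = C_s − D_c = 9.08 − 3.531 = 5.549 mg/L.

t_c ≈ 1.15 d; D_c ≈ 3.53 mg/L; min DO ≈ 5.55 mg/L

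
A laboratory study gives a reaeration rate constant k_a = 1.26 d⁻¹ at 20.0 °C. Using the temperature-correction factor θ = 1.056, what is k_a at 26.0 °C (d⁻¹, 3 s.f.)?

k_a(T₂) = k_a(T₁) · θ^(T₂−T₁) = 1.26 × 1.056^(26.0−20.0)
= 1.26 × 1.056^6.00 = 1.26 × 1.387 = 1.747 d⁻¹.

k_a ≈ 1.75 d⁻¹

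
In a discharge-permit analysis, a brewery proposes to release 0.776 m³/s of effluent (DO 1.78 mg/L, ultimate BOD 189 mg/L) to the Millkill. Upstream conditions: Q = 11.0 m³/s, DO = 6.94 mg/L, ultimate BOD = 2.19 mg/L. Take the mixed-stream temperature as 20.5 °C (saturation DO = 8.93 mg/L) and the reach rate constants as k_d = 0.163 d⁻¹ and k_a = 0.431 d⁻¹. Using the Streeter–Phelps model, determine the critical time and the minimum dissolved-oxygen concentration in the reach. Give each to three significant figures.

t_c ≈ 2.48 d; minimum DO ≈ 5.27 mg/L

Mixed DO = (11.0×6.94 + 0.776×1.78)/(11.0+0.776) = 77.72/11.78 = 6.600 mg/L.
Mixed L₀ = (11.0×2.19 + 0.776×189)/(11.78) = 170.8/11.78 = 14.50 mg/L.
Initial deficit D₀ = C_s − DO₀ = 8.93 − 6.600 = 2.330 mg/L.
t_c = (1/0.2680) ln[(0.431/0.163)(1 − 2.330×0.2680/(0.163×14.50))] = 3.731 × ln(1.946) = 2.483 d.
D_c = (0.163/0.431) × 14.50 × e^(−0.163×2.483) = 0.3782 × 14.50 × 0.6671 = 3.658 mg/L.
Minimum DO = 8.93 − 3.658 = 5.272 mg/L.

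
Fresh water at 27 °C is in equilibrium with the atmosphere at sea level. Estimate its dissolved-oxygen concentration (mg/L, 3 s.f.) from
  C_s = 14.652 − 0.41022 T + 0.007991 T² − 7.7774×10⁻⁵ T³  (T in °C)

C_s = 14.652 − 0.41022×27 + 0.007991×27² − 7.7774×10⁻⁵×27³ = 7.871 mg/L.

C_s ≈ 7.87 mg/L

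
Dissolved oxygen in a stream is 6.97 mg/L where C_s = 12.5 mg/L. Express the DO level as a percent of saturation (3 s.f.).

% saturation = C/C_s × 100 = 6.97/12.5 × 100 = 55.8 %.

55.8 % saturation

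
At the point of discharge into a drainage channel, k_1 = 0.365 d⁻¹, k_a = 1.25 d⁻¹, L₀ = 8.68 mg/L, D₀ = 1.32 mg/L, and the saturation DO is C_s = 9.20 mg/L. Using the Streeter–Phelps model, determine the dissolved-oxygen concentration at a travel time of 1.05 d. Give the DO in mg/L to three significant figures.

k_1 L₀/(k_a−k_1) = 0.365×8.68/(1.25−0.365) = 3.168/0.8850 = 3.580 mg/L.
e^(−k_1 t) = e^(−0.365×1.050) = 0.6816; e^(−k_a t) = e^(−1.25×1.050) = 0.2691.
D = 3.580 × (0.6816 − 0.2691) + 1.32 × 0.2691 = 1.477 + 0.3553 = 1.832 mg/L.
DO = C_s − D = 9.20 − 1.832 = 7.368 mg/L.

DO ≈ 7.37 mg/L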